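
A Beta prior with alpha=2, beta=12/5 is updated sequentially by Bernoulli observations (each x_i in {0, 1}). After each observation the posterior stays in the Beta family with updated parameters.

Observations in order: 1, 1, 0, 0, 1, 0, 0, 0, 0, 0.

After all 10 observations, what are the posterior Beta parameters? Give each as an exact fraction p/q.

alpha=5, beta=47/5

obs 1: x=1 → posterior Beta(3, 12/5)
obs 2: x=1 → posterior Beta(4, 12/5)
obs 3: x=0 → posterior Beta(4, 17/5)
obs 4: x=0 → posterior Beta(4, 22/5)
obs 5: x=1 → posterior Beta(5, 22/5)
obs 6: x=0 → posterior Beta(5, 27/5)
obs 7: x=0 → posterior Beta(5, 32/5)
obs 8: x=0 → posterior Beta(5, 37/5)
obs 9: x=0 → posterior Beta(5, 42/5)
obs 10: x=0 → posterior Beta(5, 47/5)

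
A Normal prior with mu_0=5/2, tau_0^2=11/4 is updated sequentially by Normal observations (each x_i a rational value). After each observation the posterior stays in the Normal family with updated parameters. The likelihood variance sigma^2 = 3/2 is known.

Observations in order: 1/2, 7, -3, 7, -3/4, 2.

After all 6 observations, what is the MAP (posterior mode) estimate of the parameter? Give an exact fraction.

69/32

obs 1: x=1/2 → posterior Normal(41/34, 33/34)
obs 2: x=7 → posterior Normal(195/56, 33/56)
obs 3: x=-3 → posterior Normal(43/26, 11/26)
obs 4: x=7 → posterior Normal(283/100, 33/100)
obs 5: x=-3/4 → posterior Normal(533/244, 33/122)
obs 6: x=2 → posterior Normal(69/32, 11/48)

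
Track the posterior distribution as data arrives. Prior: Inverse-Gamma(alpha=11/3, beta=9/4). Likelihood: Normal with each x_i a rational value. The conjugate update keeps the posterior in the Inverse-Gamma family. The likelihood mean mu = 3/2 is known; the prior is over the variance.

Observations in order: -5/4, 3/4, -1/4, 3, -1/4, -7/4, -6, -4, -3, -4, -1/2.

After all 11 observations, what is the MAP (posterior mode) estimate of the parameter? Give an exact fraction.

8283/976

obs 1: x=-5/4 → posterior Inverse-Gamma(25/6, 193/32)
obs 2: x=3/4 → posterior Inverse-Gamma(14/3, 101/16)
obs 3: x=-1/4 → posterior Inverse-Gamma(31/6, 251/32)
obs 4: x=3 → posterior Inverse-Gamma(17/3, 287/32)
obs 5: x=-1/4 → posterior Inverse-Gamma(37/6, 21/2)
obs 6: x=-7/4 → posterior Inverse-Gamma(20/3, 505/32)
obs 7: x=-6 → posterior Inverse-Gamma(43/6, 1405/32)
obs 8: x=-4 → posterior Inverse-Gamma(23/3, 1889/32)
obs 9: x=-3 → posterior Inverse-Gamma(49/6, 2213/32)
obs 10: x=-4 → posterior Inverse-Gamma(26/3, 2697/32)
obs 11: x=-1/2 → posterior Inverse-Gamma(55/6, 2761/32)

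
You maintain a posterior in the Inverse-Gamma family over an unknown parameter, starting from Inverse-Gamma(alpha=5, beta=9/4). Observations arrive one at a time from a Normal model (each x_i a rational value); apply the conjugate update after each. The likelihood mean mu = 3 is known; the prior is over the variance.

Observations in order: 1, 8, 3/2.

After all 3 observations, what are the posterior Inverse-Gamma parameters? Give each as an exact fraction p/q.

obs 1: x=1 → posterior Inverse-Gamma(11/2, 17/4)
obs 2: x=8 → posterior Inverse-Gamma(6, 67/4)
obs 3: x=3/2 → posterior Inverse-Gamma(13/2, 143/8)

alpha=13/2, beta=143/8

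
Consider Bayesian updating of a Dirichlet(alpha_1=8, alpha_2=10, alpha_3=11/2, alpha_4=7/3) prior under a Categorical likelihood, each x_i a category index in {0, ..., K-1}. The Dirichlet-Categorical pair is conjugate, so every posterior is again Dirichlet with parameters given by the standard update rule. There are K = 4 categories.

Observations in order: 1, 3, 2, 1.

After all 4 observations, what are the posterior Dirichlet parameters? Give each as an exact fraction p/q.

alpha_1=8, alpha_2=12, alpha_3=13/2, alpha_4=10/3

obs 1: x=1 → posterior Dirichlet(8, 11, 11/2, 7/3)
obs 2: x=3 → posterior Dirichlet(8, 11, 11/2, 10/3)
obs 3: x=2 → posterior Dirichlet(8, 11, 13/2, 10/3)
obs 4: x=1 → posterior Dirichlet(8, 12, 13/2, 10/3)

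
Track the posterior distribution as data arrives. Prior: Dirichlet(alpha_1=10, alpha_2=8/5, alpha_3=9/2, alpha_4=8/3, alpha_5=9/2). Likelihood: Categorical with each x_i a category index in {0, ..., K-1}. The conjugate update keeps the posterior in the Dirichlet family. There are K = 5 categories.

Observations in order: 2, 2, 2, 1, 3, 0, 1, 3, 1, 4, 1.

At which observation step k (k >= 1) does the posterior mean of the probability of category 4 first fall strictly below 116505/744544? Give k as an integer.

k = 6

obs 1: x=2 → posterior Dirichlet(10, 8/5, 11/2, 8/3, 9/2)
obs 2: x=2 → posterior Dirichlet(10, 8/5, 13/2, 8/3, 9/2)
obs 3: x=2 → posterior Dirichlet(10, 8/5, 15/2, 8/3, 9/2)
obs 4: x=1 → posterior Dirichlet(10, 13/5, 15/2, 8/3, 9/2)
obs 5: x=3 → posterior Dirichlet(10, 13/5, 15/2, 11/3, 9/2)
obs 6: x=0 → posterior Dirichlet(11, 13/5, 15/2, 11/3, 9/2)
obs 7: x=1 → posterior Dirichlet(11, 18/5, 15/2, 11/3, 9/2)
obs 8: x=3 → posterior Dirichlet(11, 18/5, 15/2, 14/3, 9/2)
obs 9: x=1 → posterior Dirichlet(11, 23/5, 15/2, 14/3, 9/2)
obs 10: x=4 → posterior Dirichlet(11, 23/5, 15/2, 14/3, 11/2)
obs 11: x=1 → posterior Dirichlet(11, 28/5, 15/2, 14/3, 11/2)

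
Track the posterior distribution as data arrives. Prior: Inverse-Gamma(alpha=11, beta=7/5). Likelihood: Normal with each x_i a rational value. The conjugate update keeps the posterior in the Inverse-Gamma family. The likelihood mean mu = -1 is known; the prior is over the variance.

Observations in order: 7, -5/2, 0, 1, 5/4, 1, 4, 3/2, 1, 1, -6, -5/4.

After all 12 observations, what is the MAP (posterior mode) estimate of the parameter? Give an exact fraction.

5897/1440

obs 1: x=7 → posterior Inverse-Gamma(23/2, 167/5)
obs 2: x=-5/2 → posterior Inverse-Gamma(12, 1381/40)
obs 3: x=0 → posterior Inverse-Gamma(25/2, 1401/40)
obs 4: x=1 → posterior Inverse-Gamma(13, 1481/40)
obs 5: x=5/4 → posterior Inverse-Gamma(27/2, 6329/160)
obs 6: x=1 → posterior Inverse-Gamma(14, 6649/160)
obs 7: x=4 → posterior Inverse-Gamma(29/2, 8649/160)
obs 8: x=3/2 → posterior Inverse-Gamma(15, 9149/160)
obs 9: x=1 → posterior Inverse-Gamma(31/2, 9469/160)
obs 10: x=1 → posterior Inverse-Gamma(16, 9789/160)
obs 11: x=-6 → posterior Inverse-Gamma(33/2, 11789/160)
obs 12: x=-5/4 → posterior Inverse-Gamma(17, 5897/80)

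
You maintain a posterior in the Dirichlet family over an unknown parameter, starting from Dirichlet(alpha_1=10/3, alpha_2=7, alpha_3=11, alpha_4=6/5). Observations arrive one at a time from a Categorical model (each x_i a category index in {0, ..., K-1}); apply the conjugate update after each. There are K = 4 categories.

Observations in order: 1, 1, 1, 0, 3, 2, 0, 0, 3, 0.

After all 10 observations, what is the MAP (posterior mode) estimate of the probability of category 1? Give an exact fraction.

135/428

obs 1: x=1 → posterior Dirichlet(10/3, 8, 11, 6/5)
obs 2: x=1 → posterior Dirichlet(10/3, 9, 11, 6/5)
obs 3: x=1 → posterior Dirichlet(10/3, 10, 11, 6/5)
obs 4: x=0 → posterior Dirichlet(13/3, 10, 11, 6/5)
obs 5: x=3 → posterior Dirichlet(13/3, 10, 11, 11/5)
obs 6: x=2 → posterior Dirichlet(13/3, 10, 12, 11/5)
obs 7: x=0 → posterior Dirichlet(16/3, 10, 12, 11/5)
obs 8: x=0 → posterior Dirichlet(19/3, 10, 12, 11/5)
obs 9: x=3 → posterior Dirichlet(19/3, 10, 12, 16/5)
obs 10: x=0 → posterior Dirichlet(22/3, 10, 12, 16/5)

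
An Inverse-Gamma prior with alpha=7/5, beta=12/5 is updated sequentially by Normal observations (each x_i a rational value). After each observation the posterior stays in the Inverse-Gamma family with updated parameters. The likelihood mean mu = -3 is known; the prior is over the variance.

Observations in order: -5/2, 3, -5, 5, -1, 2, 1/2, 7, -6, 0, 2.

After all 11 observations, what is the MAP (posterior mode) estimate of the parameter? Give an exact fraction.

2933/158

obs 1: x=-5/2 → posterior Inverse-Gamma(19/10, 101/40)
obs 2: x=3 → posterior Inverse-Gamma(12/5, 821/40)
obs 3: x=-5 → posterior Inverse-Gamma(29/10, 901/40)
obs 4: x=5 → posterior Inverse-Gamma(17/5, 2181/40)
obs 5: x=-1 → posterior Inverse-Gamma(39/10, 2261/40)
obs 6: x=2 → posterior Inverse-Gamma(22/5, 2761/40)
obs 7: x=1/2 → posterior Inverse-Gamma(49/10, 1503/20)
obs 8: x=7 → posterior Inverse-Gamma(27/5, 2503/20)
obs 9: x=-6 → posterior Inverse-Gamma(59/10, 2593/20)
obs 10: x=0 → posterior Inverse-Gamma(32/5, 2683/20)
obs 11: x=2 → posterior Inverse-Gamma(69/10, 2933/20)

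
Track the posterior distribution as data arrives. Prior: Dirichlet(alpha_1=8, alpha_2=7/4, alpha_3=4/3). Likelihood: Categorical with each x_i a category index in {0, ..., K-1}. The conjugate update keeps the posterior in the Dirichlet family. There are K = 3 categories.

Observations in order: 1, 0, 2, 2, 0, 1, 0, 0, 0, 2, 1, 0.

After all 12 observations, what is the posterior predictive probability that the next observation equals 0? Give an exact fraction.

obs 1: x=1 → posterior Dirichlet(8, 11/4, 4/3)
obs 2: x=0 → posterior Dirichlet(9, 11/4, 4/3)
obs 3: x=2 → posterior Dirichlet(9, 11/4, 7/3)
obs 4: x=2 → posterior Dirichlet(9, 11/4, 10/3)
obs 5: x=0 → posterior Dirichlet(10, 11/4, 10/3)
obs 6: x=1 → posterior Dirichlet(10, 15/4, 10/3)
obs 7: x=0 → posterior Dirichlet(11, 15/4, 10/3)
obs 8: x=0 → posterior Dirichlet(12, 15/4, 10/3)
obs 9: x=0 → posterior Dirichlet(13, 15/4, 10/3)
obs 10: x=2 → posterior Dirichlet(13, 15/4, 13/3)
obs 11: x=1 → posterior Dirichlet(13, 19/4, 13/3)
obs 12: x=0 → posterior Dirichlet(14, 19/4, 13/3)

168/277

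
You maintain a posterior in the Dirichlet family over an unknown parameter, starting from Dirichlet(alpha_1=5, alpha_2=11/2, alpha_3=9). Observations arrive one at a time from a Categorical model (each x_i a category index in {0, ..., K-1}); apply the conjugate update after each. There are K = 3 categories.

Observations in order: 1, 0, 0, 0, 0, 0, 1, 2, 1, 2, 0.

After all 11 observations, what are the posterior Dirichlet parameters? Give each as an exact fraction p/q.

alpha_1=11, alpha_2=17/2, alpha_3=11

obs 1: x=1 → posterior Dirichlet(5, 13/2, 9)
obs 2: x=0 → posterior Dirichlet(6, 13/2, 9)
obs 3: x=0 → posterior Dirichlet(7, 13/2, 9)
obs 4: x=0 → posterior Dirichlet(8, 13/2, 9)
obs 5: x=0 → posterior Dirichlet(9, 13/2, 9)
obs 6: x=0 → posterior Dirichlet(10, 13/2, 9)
obs 7: x=1 → posterior Dirichlet(10, 15/2, 9)
obs 8: x=2 → posterior Dirichlet(10, 15/2, 10)
obs 9: x=1 → posterior Dirichlet(10, 17/2, 10)
obs 10: x=2 → posterior Dirichlet(10, 17/2, 11)
obs 11: x=0 → posterior Dirichlet(11, 17/2, 11)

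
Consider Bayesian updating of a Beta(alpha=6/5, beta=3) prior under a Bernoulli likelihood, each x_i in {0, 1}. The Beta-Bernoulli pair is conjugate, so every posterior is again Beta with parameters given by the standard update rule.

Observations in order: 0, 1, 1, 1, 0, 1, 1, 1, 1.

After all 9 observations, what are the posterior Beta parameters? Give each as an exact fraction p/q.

obs 1: x=0 → posterior Beta(6/5, 4)
obs 2: x=1 → posterior Beta(11/5, 4)
obs 3: x=1 → posterior Beta(16/5, 4)
obs 4: x=1 → posterior Beta(21/5, 4)
obs 5: x=0 → posterior Beta(21/5, 5)
obs 6: x=1 → posterior Beta(26/5, 5)
obs 7: x=1 → posterior Beta(31/5, 5)
obs 8: x=1 → posterior Beta(36/5, 5)
obs 9: x=1 → posterior Beta(41/5, 5)

alpha=41/5, beta=5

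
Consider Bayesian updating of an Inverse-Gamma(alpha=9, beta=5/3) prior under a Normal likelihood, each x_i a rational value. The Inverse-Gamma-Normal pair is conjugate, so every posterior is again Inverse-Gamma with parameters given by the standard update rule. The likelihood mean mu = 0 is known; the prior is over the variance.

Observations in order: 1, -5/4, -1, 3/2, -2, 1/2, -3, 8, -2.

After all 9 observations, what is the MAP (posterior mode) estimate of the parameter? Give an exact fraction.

obs 1: x=1 → posterior Inverse-Gamma(19/2, 13/6)
obs 2: x=-5/4 → posterior Inverse-Gamma(10, 283/96)
obs 3: x=-1 → posterior Inverse-Gamma(21/2, 331/96)
obs 4: x=3/2 → posterior Inverse-Gamma(11, 439/96)
obs 5: x=-2 → posterior Inverse-Gamma(23/2, 631/96)
obs 6: x=1/2 → posterior Inverse-Gamma(12, 643/96)
obs 7: x=-3 → posterior Inverse-Gamma(25/2, 1075/96)
obs 8: x=8 → posterior Inverse-Gamma(13, 4147/96)
obs 9: x=-2 → posterior Inverse-Gamma(27/2, 4339/96)

4339/1392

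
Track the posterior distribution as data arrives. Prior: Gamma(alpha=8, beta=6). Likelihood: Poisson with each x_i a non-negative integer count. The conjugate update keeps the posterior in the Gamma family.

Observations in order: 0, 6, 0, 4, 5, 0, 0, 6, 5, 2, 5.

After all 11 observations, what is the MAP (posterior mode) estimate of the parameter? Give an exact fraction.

40/17

obs 1: x=0 → posterior Gamma(8, 7)
obs 2: x=6 → posterior Gamma(14, 8)
obs 3: x=0 → posterior Gamma(14, 9)
obs 4: x=4 → posterior Gamma(18, 10)
obs 5: x=5 → posterior Gamma(23, 11)
obs 6: x=0 → posterior Gamma(23, 12)
obs 7: x=0 → posterior Gamma(23, 13)
obs 8: x=6 → posterior Gamma(29, 14)
obs 9: x=5 → posterior Gamma(34, 15)
obs 10: x=2 → posterior Gamma(36, 16)
obs 11: x=5 → posterior Gamma(41, 17)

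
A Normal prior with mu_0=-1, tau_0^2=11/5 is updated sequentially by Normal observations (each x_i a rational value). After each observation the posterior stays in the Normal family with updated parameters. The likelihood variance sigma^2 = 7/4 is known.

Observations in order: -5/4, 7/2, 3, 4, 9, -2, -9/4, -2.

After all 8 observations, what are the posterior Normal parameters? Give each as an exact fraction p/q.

obs 1: x=-5/4 → posterior Normal(-90/79, 77/79)
obs 2: x=7/2 → posterior Normal(64/123, 77/123)
obs 3: x=3 → posterior Normal(196/167, 77/167)
obs 4: x=4 → posterior Normal(372/211, 77/211)
obs 5: x=9 → posterior Normal(256/85, 77/255)
obs 6: x=-2 → posterior Normal(680/299, 77/299)
obs 7: x=-9/4 → posterior Normal(83/49, 11/49)
obs 8: x=-2 → posterior Normal(493/387, 77/387)

mu_0=493/387, tau_0^2=77/387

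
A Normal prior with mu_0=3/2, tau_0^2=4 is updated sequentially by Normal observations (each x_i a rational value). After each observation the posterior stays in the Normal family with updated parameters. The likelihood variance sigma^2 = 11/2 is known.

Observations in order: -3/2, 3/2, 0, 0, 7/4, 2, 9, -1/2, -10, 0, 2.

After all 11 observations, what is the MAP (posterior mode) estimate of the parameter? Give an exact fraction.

101/198

obs 1: x=-3/2 → posterior Normal(9/38, 44/19)
obs 2: x=3/2 → posterior Normal(11/18, 44/27)
obs 3: x=0 → posterior Normal(33/70, 44/35)
obs 4: x=0 → posterior Normal(33/86, 44/43)
obs 5: x=7/4 → posterior Normal(61/102, 44/51)
obs 6: x=2 → posterior Normal(93/118, 44/59)
obs 7: x=9 → posterior Normal(237/134, 44/67)
obs 8: x=-1/2 → posterior Normal(229/150, 44/75)
obs 9: x=-10 → posterior Normal(69/166, 44/83)
obs 10: x=0 → posterior Normal(69/182, 44/91)
obs 11: x=2 → posterior Normal(101/198, 4/9)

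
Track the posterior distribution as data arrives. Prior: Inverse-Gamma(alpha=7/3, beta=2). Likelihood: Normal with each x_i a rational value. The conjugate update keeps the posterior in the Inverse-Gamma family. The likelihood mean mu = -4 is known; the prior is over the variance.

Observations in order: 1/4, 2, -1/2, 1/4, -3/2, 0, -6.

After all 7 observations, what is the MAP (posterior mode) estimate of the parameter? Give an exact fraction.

obs 1: x=1/4 → posterior Inverse-Gamma(17/6, 353/32)
obs 2: x=2 → posterior Inverse-Gamma(10/3, 929/32)
obs 3: x=-1/2 → posterior Inverse-Gamma(23/6, 1125/32)
obs 4: x=1/4 → posterior Inverse-Gamma(13/3, 707/16)
obs 5: x=-3/2 → posterior Inverse-Gamma(29/6, 757/16)
obs 6: x=0 → posterior Inverse-Gamma(16/3, 885/16)
obs 7: x=-6 → posterior Inverse-Gamma(35/6, 917/16)

2751/328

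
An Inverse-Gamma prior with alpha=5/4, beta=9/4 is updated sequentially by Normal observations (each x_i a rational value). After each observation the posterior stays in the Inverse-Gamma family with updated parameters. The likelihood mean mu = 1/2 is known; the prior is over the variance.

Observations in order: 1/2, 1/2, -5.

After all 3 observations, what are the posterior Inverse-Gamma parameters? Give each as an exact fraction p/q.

obs 1: x=1/2 → posterior Inverse-Gamma(7/4, 9/4)
obs 2: x=1/2 → posterior Inverse-Gamma(9/4, 9/4)
obs 3: x=-5 → posterior Inverse-Gamma(11/4, 139/8)

alpha=11/4, beta=139/8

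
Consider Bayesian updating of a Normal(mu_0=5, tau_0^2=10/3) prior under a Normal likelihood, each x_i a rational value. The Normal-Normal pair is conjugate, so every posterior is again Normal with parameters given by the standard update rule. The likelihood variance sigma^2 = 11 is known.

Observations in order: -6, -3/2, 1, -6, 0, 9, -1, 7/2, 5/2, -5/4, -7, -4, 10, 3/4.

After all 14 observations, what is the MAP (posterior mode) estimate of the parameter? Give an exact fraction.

obs 1: x=-6 → posterior Normal(105/43, 110/43)
obs 2: x=-3/2 → posterior Normal(90/53, 110/53)
obs 3: x=1 → posterior Normal(100/63, 110/63)
obs 4: x=-6 → posterior Normal(40/73, 110/73)
obs 5: x=0 → posterior Normal(40/83, 110/83)
obs 6: x=9 → posterior Normal(130/93, 110/93)
obs 7: x=-1 → posterior Normal(120/103, 110/103)
obs 8: x=7/2 → posterior Normal(155/113, 110/113)
obs 9: x=5/2 → posterior Normal(60/41, 110/123)
obs 10: x=-5/4 → posterior Normal(335/266, 110/133)
obs 11: x=-7 → posterior Normal(15/22, 10/13)
obs 12: x=-4 → posterior Normal(115/306, 110/153)
obs 13: x=10 → posterior Normal(315/326, 110/163)
obs 14: x=3/4 → posterior Normal(165/173, 110/173)

165/173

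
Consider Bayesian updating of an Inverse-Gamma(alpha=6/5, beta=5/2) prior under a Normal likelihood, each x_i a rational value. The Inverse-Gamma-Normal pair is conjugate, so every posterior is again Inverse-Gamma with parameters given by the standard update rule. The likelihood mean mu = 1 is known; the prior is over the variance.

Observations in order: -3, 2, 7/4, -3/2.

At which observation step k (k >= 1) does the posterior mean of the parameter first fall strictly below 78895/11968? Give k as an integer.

k = 4

obs 1: x=-3 → posterior Inverse-Gamma(17/10, 21/2)
obs 2: x=2 → posterior Inverse-Gamma(11/5, 11)
obs 3: x=7/4 → posterior Inverse-Gamma(27/10, 361/32)
obs 4: x=-3/2 → posterior Inverse-Gamma(16/5, 461/32)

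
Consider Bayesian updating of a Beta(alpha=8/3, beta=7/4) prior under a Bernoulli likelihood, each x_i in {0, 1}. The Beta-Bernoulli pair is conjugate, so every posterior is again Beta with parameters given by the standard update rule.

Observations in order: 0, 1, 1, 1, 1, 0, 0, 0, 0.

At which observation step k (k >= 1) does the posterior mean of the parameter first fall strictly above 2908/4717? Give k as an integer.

k = 3

obs 1: x=0 → posterior Beta(8/3, 11/4)
obs 2: x=1 → posterior Beta(11/3, 11/4)
obs 3: x=1 → posterior Beta(14/3, 11/4)
obs 4: x=1 → posterior Beta(17/3, 11/4)
obs 5: x=1 → posterior Beta(20/3, 11/4)
obs 6: x=0 → posterior Beta(20/3, 15/4)
obs 7: x=0 → posterior Beta(20/3, 19/4)
obs 8: x=0 → posterior Beta(20/3, 23/4)
obs 9: x=0 → posterior Beta(20/3, 27/4)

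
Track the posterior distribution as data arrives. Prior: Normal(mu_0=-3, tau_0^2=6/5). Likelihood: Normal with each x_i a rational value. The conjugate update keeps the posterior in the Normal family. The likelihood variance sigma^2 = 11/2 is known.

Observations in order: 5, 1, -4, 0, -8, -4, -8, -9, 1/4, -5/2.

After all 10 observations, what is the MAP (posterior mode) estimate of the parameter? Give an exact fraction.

obs 1: x=5 → posterior Normal(-105/67, 66/67)
obs 2: x=1 → posterior Normal(-93/79, 66/79)
obs 3: x=-4 → posterior Normal(-141/91, 66/91)
obs 4: x=0 → posterior Normal(-141/103, 66/103)
obs 5: x=-8 → posterior Normal(-237/115, 66/115)
obs 6: x=-4 → posterior Normal(-285/127, 66/127)
obs 7: x=-8 → posterior Normal(-381/139, 66/139)
obs 8: x=-9 → posterior Normal(-489/151, 66/151)
obs 9: x=1/4 → posterior Normal(-486/163, 66/163)
obs 10: x=-5/2 → posterior Normal(-516/175, 66/175)

-516/175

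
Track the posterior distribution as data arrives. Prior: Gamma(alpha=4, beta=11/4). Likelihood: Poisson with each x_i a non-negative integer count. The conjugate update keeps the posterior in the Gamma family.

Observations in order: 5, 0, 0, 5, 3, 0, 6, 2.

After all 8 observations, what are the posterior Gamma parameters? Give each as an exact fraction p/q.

obs 1: x=5 → posterior Gamma(9, 15/4)
obs 2: x=0 → posterior Gamma(9, 19/4)
obs 3: x=0 → posterior Gamma(9, 23/4)
obs 4: x=5 → posterior Gamma(14, 27/4)
obs 5: x=3 → posterior Gamma(17, 31/4)
obs 6: x=0 → posterior Gamma(17, 35/4)
obs 7: x=6 → posterior Gamma(23, 39/4)
obs 8: x=2 → posterior Gamma(25, 43/4)

alpha=25, beta=43/4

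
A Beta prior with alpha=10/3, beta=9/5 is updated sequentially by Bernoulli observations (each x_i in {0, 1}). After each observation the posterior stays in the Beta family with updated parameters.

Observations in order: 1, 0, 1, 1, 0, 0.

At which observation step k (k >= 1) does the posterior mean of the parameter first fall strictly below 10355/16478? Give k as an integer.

k = 2

obs 1: x=1 → posterior Beta(13/3, 9/5)
obs 2: x=0 → posterior Beta(13/3, 14/5)
obs 3: x=1 → posterior Beta(16/3, 14/5)
obs 4: x=1 → posterior Beta(19/3, 14/5)
obs 5: x=0 → posterior Beta(19/3, 19/5)
obs 6: x=0 → posterior Beta(19/3, 24/5)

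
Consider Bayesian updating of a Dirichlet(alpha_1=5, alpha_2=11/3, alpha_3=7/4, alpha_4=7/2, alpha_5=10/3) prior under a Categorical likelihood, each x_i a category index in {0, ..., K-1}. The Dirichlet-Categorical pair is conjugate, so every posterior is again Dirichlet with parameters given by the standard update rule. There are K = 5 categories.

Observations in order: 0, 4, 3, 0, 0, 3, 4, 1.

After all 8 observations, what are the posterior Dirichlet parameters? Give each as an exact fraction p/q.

alpha_1=8, alpha_2=14/3, alpha_3=7/4, alpha_4=11/2, alpha_5=16/3

obs 1: x=0 → posterior Dirichlet(6, 11/3, 7/4, 7/2, 10/3)
obs 2: x=4 → posterior Dirichlet(6, 11/3, 7/4, 7/2, 13/3)
obs 3: x=3 → posterior Dirichlet(6, 11/3, 7/4, 9/2, 13/3)
obs 4: x=0 → posterior Dirichlet(7, 11/3, 7/4, 9/2, 13/3)
obs 5: x=0 → posterior Dirichlet(8, 11/3, 7/4, 9/2, 13/3)
obs 6: x=3 → posterior Dirichlet(8, 11/3, 7/4, 11/2, 13/3)
obs 7: x=4 → posterior Dirichlet(8, 11/3, 7/4, 11/2, 16/3)
obs 8: x=1 → posterior Dirichlet(8, 14/3, 7/4, 11/2, 16/3)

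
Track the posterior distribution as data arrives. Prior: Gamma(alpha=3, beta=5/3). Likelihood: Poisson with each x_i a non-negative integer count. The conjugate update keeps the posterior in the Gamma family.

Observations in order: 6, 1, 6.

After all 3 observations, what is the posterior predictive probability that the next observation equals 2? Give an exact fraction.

obs 1: x=6 → posterior Gamma(9, 8/3)
obs 2: x=1 → posterior Gamma(10, 11/3)
obs 3: x=6 → posterior Gamma(16, 14/3)

156812640322274721792/827240261886336764177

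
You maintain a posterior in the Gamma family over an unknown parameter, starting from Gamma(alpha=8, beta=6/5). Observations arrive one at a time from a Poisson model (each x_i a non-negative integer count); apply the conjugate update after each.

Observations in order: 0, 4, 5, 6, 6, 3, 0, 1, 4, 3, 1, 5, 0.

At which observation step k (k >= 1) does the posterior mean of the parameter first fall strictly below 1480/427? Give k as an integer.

obs 1: x=0 → posterior Gamma(8, 11/5)
obs 2: x=4 → posterior Gamma(12, 16/5)
obs 3: x=5 → posterior Gamma(17, 21/5)
obs 4: x=6 → posterior Gamma(23, 26/5)
obs 5: x=6 → posterior Gamma(29, 31/5)
obs 6: x=3 → posterior Gamma(32, 36/5)
obs 7: x=0 → posterior Gamma(32, 41/5)
obs 8: x=1 → posterior Gamma(33, 46/5)
obs 9: x=4 → posterior Gamma(37, 51/5)
obs 10: x=3 → posterior Gamma(40, 56/5)
obs 11: x=1 → posterior Gamma(41, 61/5)
obs 12: x=5 → posterior Gamma(46, 66/5)
obs 13: x=0 → posterior Gamma(46, 71/5)

k = 11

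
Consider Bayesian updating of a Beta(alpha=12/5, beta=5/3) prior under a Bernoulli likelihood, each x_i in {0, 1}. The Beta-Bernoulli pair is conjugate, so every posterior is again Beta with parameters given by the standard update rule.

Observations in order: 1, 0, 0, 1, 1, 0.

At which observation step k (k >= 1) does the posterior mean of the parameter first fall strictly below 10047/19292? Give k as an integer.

obs 1: x=1 → posterior Beta(17/5, 5/3)
obs 2: x=0 → posterior Beta(17/5, 8/3)
obs 3: x=0 → posterior Beta(17/5, 11/3)
obs 4: x=1 → posterior Beta(22/5, 11/3)
obs 5: x=1 → posterior Beta(27/5, 11/3)
obs 6: x=0 → posterior Beta(27/5, 14/3)

k = 3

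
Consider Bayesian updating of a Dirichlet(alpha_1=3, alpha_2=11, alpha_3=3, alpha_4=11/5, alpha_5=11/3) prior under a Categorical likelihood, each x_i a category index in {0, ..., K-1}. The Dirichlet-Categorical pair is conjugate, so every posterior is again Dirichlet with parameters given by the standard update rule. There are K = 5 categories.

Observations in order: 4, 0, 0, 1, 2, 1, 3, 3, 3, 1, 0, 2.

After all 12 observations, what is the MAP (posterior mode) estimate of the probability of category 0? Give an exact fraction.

75/448

obs 1: x=4 → posterior Dirichlet(3, 11, 3, 11/5, 14/3)
obs 2: x=0 → posterior Dirichlet(4, 11, 3, 11/5, 14/3)
obs 3: x=0 → posterior Dirichlet(5, 11, 3, 11/5, 14/3)
obs 4: x=1 → posterior Dirichlet(5, 12, 3, 11/5, 14/3)
obs 5: x=2 → posterior Dirichlet(5, 12, 4, 11/5, 14/3)
obs 6: x=1 → posterior Dirichlet(5, 13, 4, 11/5, 14/3)
obs 7: x=3 → posterior Dirichlet(5, 13, 4, 16/5, 14/3)
obs 8: x=3 → posterior Dirichlet(5, 13, 4, 21/5, 14/3)
obs 9: x=3 → posterior Dirichlet(5, 13, 4, 26/5, 14/3)
obs 10: x=1 → posterior Dirichlet(5, 14, 4, 26/5, 14/3)
obs 11: x=0 → posterior Dirichlet(6, 14, 4, 26/5, 14/3)
obs 12: x=2 → posterior Dirichlet(6, 14, 5, 26/5, 14/3)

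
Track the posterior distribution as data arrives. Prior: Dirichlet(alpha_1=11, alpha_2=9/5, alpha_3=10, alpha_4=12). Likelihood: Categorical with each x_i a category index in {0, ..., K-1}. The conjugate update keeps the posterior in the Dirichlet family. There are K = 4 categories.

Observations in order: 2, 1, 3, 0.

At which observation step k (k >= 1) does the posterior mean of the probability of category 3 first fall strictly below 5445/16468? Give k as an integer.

k = 2

obs 1: x=2 → posterior Dirichlet(11, 9/5, 11, 12)
obs 2: x=1 → posterior Dirichlet(11, 14/5, 11, 12)
obs 3: x=3 → posterior Dirichlet(11, 14/5, 11, 13)
obs 4: x=0 → posterior Dirichlet(12, 14/5, 11, 13)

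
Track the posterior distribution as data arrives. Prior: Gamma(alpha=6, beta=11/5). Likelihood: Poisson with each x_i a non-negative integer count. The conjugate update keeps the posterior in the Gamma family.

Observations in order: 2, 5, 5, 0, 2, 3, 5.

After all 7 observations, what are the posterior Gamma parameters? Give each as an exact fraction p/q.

obs 1: x=2 → posterior Gamma(8, 16/5)
obs 2: x=5 → posterior Gamma(13, 21/5)
obs 3: x=5 → posterior Gamma(18, 26/5)
obs 4: x=0 → posterior Gamma(18, 31/5)
obs 5: x=2 → posterior Gamma(20, 36/5)
obs 6: x=3 → posterior Gamma(23, 41/5)
obs 7: x=5 → posterior Gamma(28, 46/5)

alpha=28, beta=46/5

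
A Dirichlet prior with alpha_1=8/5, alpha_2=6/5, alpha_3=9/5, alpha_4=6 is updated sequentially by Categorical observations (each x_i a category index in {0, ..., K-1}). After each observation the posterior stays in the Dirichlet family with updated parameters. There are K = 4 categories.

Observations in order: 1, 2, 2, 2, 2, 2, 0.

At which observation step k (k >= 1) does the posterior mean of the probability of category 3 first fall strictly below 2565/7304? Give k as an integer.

k = 7

obs 1: x=1 → posterior Dirichlet(8/5, 11/5, 9/5, 6)
obs 2: x=2 → posterior Dirichlet(8/5, 11/5, 14/5, 6)
obs 3: x=2 → posterior Dirichlet(8/5, 11/5, 19/5, 6)
obs 4: x=2 → posterior Dirichlet(8/5, 11/5, 24/5, 6)
obs 5: x=2 → posterior Dirichlet(8/5, 11/5, 29/5, 6)
obs 6: x=2 → posterior Dirichlet(8/5, 11/5, 34/5, 6)
obs 7: x=0 → posterior Dirichlet(13/5, 11/5, 34/5, 6)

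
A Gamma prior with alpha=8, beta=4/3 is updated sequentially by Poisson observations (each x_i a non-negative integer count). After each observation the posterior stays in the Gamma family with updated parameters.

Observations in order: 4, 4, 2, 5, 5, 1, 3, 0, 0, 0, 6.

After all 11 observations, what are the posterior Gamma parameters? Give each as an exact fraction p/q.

alpha=38, beta=37/3

obs 1: x=4 → posterior Gamma(12, 7/3)
obs 2: x=4 → posterior Gamma(16, 10/3)
obs 3: x=2 → posterior Gamma(18, 13/3)
obs 4: x=5 → posterior Gamma(23, 16/3)
obs 5: x=5 → posterior Gamma(28, 19/3)
obs 6: x=1 → posterior Gamma(29, 22/3)
obs 7: x=3 → posterior Gamma(32, 25/3)
obs 8: x=0 → posterior Gamma(32, 28/3)
obs 9: x=0 → posterior Gamma(32, 31/3)
obs 10: x=0 → posterior Gamma(32, 34/3)
obs 11: x=6 → posterior Gamma(38, 37/3)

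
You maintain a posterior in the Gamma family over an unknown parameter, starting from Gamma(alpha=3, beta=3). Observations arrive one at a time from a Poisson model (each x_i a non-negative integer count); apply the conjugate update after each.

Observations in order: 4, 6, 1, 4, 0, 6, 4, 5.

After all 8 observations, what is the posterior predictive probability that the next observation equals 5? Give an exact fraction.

obs 1: x=4 → posterior Gamma(7, 4)
obs 2: x=6 → posterior Gamma(13, 5)
obs 3: x=1 → posterior Gamma(14, 6)
obs 4: x=4 → posterior Gamma(18, 7)
obs 5: x=0 → posterior Gamma(18, 8)
obs 6: x=6 → posterior Gamma(24, 9)
obs 7: x=4 → posterior Gamma(28, 10)
obs 8: x=5 → posterior Gamma(33, 11)

1124863904018426211693138619678640141723/11340829999761469526101508912153106579456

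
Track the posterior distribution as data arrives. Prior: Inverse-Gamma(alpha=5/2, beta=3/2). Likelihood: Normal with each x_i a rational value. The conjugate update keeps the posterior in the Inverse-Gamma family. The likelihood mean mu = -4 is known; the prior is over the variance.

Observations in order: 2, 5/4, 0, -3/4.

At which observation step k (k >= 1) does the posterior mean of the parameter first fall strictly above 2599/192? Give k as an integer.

k = 3

obs 1: x=2 → posterior Inverse-Gamma(3, 39/2)
obs 2: x=5/4 → posterior Inverse-Gamma(7/2, 1065/32)
obs 3: x=0 → posterior Inverse-Gamma(4, 1321/32)
obs 4: x=-3/4 → posterior Inverse-Gamma(9/2, 745/16)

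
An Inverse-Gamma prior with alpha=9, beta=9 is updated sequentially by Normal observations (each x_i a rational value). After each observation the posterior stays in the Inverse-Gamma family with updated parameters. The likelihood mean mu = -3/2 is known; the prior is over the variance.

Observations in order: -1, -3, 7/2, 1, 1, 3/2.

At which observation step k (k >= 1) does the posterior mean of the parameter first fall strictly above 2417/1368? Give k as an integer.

k = 3

obs 1: x=-1 → posterior Inverse-Gamma(19/2, 73/8)
obs 2: x=-3 → posterior Inverse-Gamma(10, 41/4)
obs 3: x=7/2 → posterior Inverse-Gamma(21/2, 91/4)
obs 4: x=1 → posterior Inverse-Gamma(11, 207/8)
obs 5: x=1 → posterior Inverse-Gamma(23/2, 29)
obs 6: x=3/2 → posterior Inverse-Gamma(12, 67/2)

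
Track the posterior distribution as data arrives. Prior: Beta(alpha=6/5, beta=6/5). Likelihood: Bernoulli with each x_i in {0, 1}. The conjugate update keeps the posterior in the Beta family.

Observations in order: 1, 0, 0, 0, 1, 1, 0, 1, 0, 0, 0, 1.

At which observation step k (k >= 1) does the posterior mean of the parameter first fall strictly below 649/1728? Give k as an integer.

k = 4

obs 1: x=1 → posterior Beta(11/5, 6/5)
obs 2: x=0 → posterior Beta(11/5, 11/5)
obs 3: x=0 → posterior Beta(11/5, 16/5)
obs 4: x=0 → posterior Beta(11/5, 21/5)
obs 5: x=1 → posterior Beta(16/5, 21/5)
obs 6: x=1 → posterior Beta(21/5, 21/5)
obs 7: x=0 → posterior Beta(21/5, 26/5)
obs 8: x=1 → posterior Beta(26/5, 26/5)
obs 9: x=0 → posterior Beta(26/5, 31/5)
obs 10: x=0 → posterior Beta(26/5, 36/5)
obs 11: x=0 → posterior Beta(26/5, 41/5)
obs 12: x=1 → posterior Beta(31/5, 41/5)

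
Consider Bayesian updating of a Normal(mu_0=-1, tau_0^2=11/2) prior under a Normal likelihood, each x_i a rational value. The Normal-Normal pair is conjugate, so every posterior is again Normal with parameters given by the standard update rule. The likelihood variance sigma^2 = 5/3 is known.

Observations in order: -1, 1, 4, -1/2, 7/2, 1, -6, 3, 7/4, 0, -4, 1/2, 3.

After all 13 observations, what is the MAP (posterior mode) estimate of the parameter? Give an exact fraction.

obs 1: x=-1 → posterior Normal(-1, 55/43)
obs 2: x=1 → posterior Normal(-5/38, 55/76)
obs 3: x=4 → posterior Normal(122/109, 55/109)
obs 4: x=-1/2 → posterior Normal(211/284, 55/142)
obs 5: x=7/2 → posterior Normal(221/175, 11/35)
obs 6: x=1 → posterior Normal(127/104, 55/208)
obs 7: x=-6 → posterior Normal(56/241, 55/241)
obs 8: x=3 → posterior Normal(155/274, 55/274)
obs 9: x=7/4 → posterior Normal(851/1228, 55/307)
obs 10: x=0 → posterior Normal(851/1360, 11/68)
obs 11: x=-4 → posterior Normal(323/1492, 55/373)
obs 12: x=1/2 → posterior Normal(389/1624, 55/406)
obs 13: x=3 → posterior Normal(785/1756, 55/439)

785/1756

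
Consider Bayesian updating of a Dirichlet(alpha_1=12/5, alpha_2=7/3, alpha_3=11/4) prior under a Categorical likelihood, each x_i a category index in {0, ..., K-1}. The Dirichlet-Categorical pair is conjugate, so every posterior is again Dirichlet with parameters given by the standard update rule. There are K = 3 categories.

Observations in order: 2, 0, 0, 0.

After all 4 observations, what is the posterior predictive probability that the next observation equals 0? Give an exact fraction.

obs 1: x=2 → posterior Dirichlet(12/5, 7/3, 15/4)
obs 2: x=0 → posterior Dirichlet(17/5, 7/3, 15/4)
obs 3: x=0 → posterior Dirichlet(22/5, 7/3, 15/4)
obs 4: x=0 → posterior Dirichlet(27/5, 7/3, 15/4)

324/689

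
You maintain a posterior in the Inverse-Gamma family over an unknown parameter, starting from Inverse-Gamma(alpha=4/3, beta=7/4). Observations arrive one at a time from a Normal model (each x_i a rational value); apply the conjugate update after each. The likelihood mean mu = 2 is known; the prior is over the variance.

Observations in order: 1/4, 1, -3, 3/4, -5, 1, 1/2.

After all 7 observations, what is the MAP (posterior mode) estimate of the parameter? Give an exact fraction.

2073/280

obs 1: x=1/4 → posterior Inverse-Gamma(11/6, 105/32)
obs 2: x=1 → posterior Inverse-Gamma(7/3, 121/32)
obs 3: x=-3 → posterior Inverse-Gamma(17/6, 521/32)
obs 4: x=3/4 → posterior Inverse-Gamma(10/3, 273/16)
obs 5: x=-5 → posterior Inverse-Gamma(23/6, 665/16)
obs 6: x=1 → posterior Inverse-Gamma(13/3, 673/16)
obs 7: x=1/2 → posterior Inverse-Gamma(29/6, 691/16)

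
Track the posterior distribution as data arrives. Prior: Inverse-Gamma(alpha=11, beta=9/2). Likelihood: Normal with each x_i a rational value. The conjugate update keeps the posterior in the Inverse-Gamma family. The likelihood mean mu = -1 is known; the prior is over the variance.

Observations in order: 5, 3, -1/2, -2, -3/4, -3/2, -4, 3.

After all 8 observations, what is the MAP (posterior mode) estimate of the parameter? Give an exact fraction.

obs 1: x=5 → posterior Inverse-Gamma(23/2, 45/2)
obs 2: x=3 → posterior Inverse-Gamma(12, 61/2)
obs 3: x=-1/2 → posterior Inverse-Gamma(25/2, 245/8)
obs 4: x=-2 → posterior Inverse-Gamma(13, 249/8)
obs 5: x=-3/4 → posterior Inverse-Gamma(27/2, 997/32)
obs 6: x=-3/2 → posterior Inverse-Gamma(14, 1001/32)
obs 7: x=-4 → posterior Inverse-Gamma(29/2, 1145/32)
obs 8: x=3 → posterior Inverse-Gamma(15, 1401/32)

1401/512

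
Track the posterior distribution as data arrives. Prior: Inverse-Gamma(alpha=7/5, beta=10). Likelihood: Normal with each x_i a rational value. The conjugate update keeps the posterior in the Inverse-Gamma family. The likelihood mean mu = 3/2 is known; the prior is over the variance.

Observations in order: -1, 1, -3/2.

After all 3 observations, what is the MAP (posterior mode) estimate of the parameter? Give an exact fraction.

obs 1: x=-1 → posterior Inverse-Gamma(19/10, 105/8)
obs 2: x=1 → posterior Inverse-Gamma(12/5, 53/4)
obs 3: x=-3/2 → posterior Inverse-Gamma(29/10, 71/4)

355/78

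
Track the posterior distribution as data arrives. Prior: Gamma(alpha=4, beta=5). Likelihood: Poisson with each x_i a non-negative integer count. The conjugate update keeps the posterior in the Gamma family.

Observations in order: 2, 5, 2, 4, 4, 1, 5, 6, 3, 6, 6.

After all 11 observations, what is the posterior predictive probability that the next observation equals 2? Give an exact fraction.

obs 1: x=2 → posterior Gamma(6, 6)
obs 2: x=5 → posterior Gamma(11, 7)
obs 3: x=2 → posterior Gamma(13, 8)
obs 4: x=4 → posterior Gamma(17, 9)
obs 5: x=4 → posterior Gamma(21, 10)
obs 6: x=1 → posterior Gamma(22, 11)
obs 7: x=5 → posterior Gamma(27, 12)
obs 8: x=6 → posterior Gamma(33, 13)
obs 9: x=3 → posterior Gamma(36, 14)
obs 10: x=6 → posterior Gamma(42, 15)
obs 11: x=6 → posterior Gamma(48, 16)

7381871640814736578270888361692215705336370002689704587165696/33300140732146818380750772381422989832214186835186851059977249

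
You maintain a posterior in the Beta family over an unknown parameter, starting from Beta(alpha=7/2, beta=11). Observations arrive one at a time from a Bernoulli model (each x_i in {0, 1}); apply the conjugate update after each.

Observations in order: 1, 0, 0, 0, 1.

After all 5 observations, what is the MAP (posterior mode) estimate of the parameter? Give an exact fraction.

9/35

obs 1: x=1 → posterior Beta(9/2, 11)
obs 2: x=0 → posterior Beta(9/2, 12)
obs 3: x=0 → posterior Beta(9/2, 13)
obs 4: x=0 → posterior Beta(9/2, 14)
obs 5: x=1 → posterior Beta(11/2, 14)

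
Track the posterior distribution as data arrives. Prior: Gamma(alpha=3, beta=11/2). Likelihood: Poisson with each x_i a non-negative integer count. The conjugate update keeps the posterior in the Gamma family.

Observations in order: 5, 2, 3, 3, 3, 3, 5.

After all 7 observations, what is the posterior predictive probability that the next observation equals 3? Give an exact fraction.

obs 1: x=5 → posterior Gamma(8, 13/2)
obs 2: x=2 → posterior Gamma(10, 15/2)
obs 3: x=3 → posterior Gamma(13, 17/2)
obs 4: x=3 → posterior Gamma(16, 19/2)
obs 5: x=3 → posterior Gamma(19, 21/2)
obs 6: x=3 → posterior Gamma(22, 23/2)
obs 7: x=5 → posterior Gamma(27, 25/2)

180300219199125422164797782897949218750000/969773729787523602876821942164080815560161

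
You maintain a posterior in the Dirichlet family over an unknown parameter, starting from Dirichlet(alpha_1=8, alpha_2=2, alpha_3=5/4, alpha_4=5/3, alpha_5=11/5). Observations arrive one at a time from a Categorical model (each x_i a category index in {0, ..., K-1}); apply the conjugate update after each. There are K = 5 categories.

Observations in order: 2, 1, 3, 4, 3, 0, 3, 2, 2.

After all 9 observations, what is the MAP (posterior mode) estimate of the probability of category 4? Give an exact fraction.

132/1147

obs 1: x=2 → posterior Dirichlet(8, 2, 9/4, 5/3, 11/5)
obs 2: x=1 → posterior Dirichlet(8, 3, 9/4, 5/3, 11/5)
obs 3: x=3 → posterior Dirichlet(8, 3, 9/4, 8/3, 11/5)
obs 4: x=4 → posterior Dirichlet(8, 3, 9/4, 8/3, 16/5)
obs 5: x=3 → posterior Dirichlet(8, 3, 9/4, 11/3, 16/5)
obs 6: x=0 → posterior Dirichlet(9, 3, 9/4, 11/3, 16/5)
obs 7: x=3 → posterior Dirichlet(9, 3, 9/4, 14/3, 16/5)
obs 8: x=2 → posterior Dirichlet(9, 3, 13/4, 14/3, 16/5)
obs 9: x=2 → posterior Dirichlet(9, 3, 17/4, 14/3, 16/5)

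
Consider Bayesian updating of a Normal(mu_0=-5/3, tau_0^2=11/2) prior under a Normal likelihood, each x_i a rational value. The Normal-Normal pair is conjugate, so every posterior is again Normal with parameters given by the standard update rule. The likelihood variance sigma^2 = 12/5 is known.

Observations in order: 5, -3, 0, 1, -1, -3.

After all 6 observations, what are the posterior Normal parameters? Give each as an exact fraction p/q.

obs 1: x=5 → posterior Normal(235/79, 132/79)
obs 2: x=-3 → posterior Normal(35/67, 66/67)
obs 3: x=0 → posterior Normal(10/27, 44/63)
obs 4: x=1 → posterior Normal(125/244, 33/61)
obs 5: x=-1 → posterior Normal(70/299, 132/299)
obs 6: x=-3 → posterior Normal(-95/354, 22/59)

mu_0=-95/354, tau_0^2=22/59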